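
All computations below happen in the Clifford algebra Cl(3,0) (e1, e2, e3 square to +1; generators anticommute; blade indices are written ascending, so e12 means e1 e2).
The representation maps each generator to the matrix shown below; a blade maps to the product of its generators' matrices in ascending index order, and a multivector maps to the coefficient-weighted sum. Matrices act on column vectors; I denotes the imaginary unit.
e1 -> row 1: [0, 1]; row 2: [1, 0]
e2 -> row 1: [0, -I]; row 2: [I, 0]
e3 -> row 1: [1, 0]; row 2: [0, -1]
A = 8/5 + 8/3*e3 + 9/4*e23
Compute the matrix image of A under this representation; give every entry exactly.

Bivector images (products of the table entries): rho(e23) = rho(e2)rho(e3) = row 1: [0, I]; row 2: [I, 0].
M = (8/5)*1 + (8/3)*rho(e3) + (9/4)*rho(e23), summed entrywise (1 is the identity matrix):
Answer: row 1: [64/15, 9*I/4]; row 2: [9*I/4, -16/15]


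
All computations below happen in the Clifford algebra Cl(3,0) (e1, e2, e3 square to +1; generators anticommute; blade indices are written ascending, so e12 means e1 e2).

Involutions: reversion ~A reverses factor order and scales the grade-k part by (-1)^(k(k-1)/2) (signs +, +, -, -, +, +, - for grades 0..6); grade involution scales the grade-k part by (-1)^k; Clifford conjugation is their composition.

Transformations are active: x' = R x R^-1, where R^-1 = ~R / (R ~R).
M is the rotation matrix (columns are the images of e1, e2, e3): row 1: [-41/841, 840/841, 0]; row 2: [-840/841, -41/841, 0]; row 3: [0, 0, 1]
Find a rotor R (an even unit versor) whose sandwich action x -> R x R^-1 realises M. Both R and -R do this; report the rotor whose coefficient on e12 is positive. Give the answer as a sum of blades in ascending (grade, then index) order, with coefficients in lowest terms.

Method: write R = a + b12*e12 + b13*e13 + b23*e23 with a^2 + b12^2 + b13^2 + b23^2 = 1 (so R^-1 = ~R). Expanding the columns R e_j ~R gives tr M = 4a^2 - 1 and, from the antisymmetric part, M21 - M12 = -4a*b12, M13 - M31 = 4a*b13, M32 - M23 = -4a*b23.
Here tr M = 759/841, so a^2 = (1 + tr M)/4 = 400/841 and a = ±20/29. Taking a = 20/29: M21 - M12 = -1680/841, M13 - M31 = 0, M32 - M23 = 0, giving b12 = 21/29, b13 = 0, b23 = 0, i.e. R = 20/29 + 21/29*e12.
Its e12 coefficient is already positive.
Answer: 20/29 + 21/29*e12. Sheet selection: the two-to-one cover makes ±R indistinguishable at the matrix level (trace 759/841), so uniqueness comes from the required sign on e12.


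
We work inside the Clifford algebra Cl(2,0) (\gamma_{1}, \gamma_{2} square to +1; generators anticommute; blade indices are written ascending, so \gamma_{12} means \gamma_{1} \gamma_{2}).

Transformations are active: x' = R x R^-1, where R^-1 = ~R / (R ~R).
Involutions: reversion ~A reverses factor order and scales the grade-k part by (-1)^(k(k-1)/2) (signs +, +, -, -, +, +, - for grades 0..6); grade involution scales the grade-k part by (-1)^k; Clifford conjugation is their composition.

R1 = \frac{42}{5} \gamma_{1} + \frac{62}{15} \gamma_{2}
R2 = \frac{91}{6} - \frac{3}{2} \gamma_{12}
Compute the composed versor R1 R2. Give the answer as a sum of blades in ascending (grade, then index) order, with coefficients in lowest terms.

Distribute over the terms of R1 (each basis-blade product reordered to ascending indices, repeated generators contracted through their squares):
(\frac{42}{5} \gamma_{1}) R2 = \frac{637}{5} \gamma_{1} - \frac{63}{5} \gamma_{2}
(\frac{62}{15} \gamma_{2}) R2 = \frac{31}{5} \gamma_{1} + \frac{2821}{45} \gamma_{2}
Summing the partial products and collecting blades:
Answer: \frac{668}{5} \gamma_{1} + \frac{2254}{45} \gamma_{2}


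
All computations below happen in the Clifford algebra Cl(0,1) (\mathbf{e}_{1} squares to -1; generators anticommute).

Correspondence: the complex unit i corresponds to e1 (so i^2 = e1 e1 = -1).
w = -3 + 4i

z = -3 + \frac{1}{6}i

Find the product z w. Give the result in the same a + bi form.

In blades: z = -3 + \frac{1}{6} e_{1}, w = -3 + 4 e_{1}.
Distribute z over w term by term (generator squares from the signature, products reordered to ascending indices): (-3)*w = 9 - 12 e_{1}; (\frac{1}{6} e_{1})*w = -\frac{2}{3} - \frac{1}{2} e_{1}.
Sum: \frac{25}{3} - \frac{25}{2} e_{1}; translating back through the correspondence:
Answer: \frac{25}{3} - \frac{25}{2}i


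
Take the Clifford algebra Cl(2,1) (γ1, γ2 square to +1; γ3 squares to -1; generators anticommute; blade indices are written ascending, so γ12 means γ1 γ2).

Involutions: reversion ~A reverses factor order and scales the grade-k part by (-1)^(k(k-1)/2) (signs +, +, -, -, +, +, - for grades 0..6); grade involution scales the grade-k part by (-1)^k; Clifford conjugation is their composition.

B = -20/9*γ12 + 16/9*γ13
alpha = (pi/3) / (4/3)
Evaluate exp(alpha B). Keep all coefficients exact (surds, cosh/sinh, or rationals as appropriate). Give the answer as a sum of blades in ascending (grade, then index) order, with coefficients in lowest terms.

B^2 term by term: the squares give (-20/9)^2*(γ12)^2 + (16/9)^2*(γ13)^2 = 400/81*(-1) + 256/81*(+1) = -16/9 (each basis 2-blade squares to minus the product of its generators' squares); cross terms between blades sharing an index anticommute and cancel. So B^2 = -16/9.
B^2 = -16/9 — the negative square puts this in the circular regime; l = 4/3, alpha*l = pi/3, so exp(alpha B) = cos(pi/3) + (sin(pi/3)/(4/3))*B = 1/2 + (3*sqrt(3)/8)*B.
Answer: 1/2 - 5*sqrt(3)/6*γ12 + 2*sqrt(3)/3*γ13


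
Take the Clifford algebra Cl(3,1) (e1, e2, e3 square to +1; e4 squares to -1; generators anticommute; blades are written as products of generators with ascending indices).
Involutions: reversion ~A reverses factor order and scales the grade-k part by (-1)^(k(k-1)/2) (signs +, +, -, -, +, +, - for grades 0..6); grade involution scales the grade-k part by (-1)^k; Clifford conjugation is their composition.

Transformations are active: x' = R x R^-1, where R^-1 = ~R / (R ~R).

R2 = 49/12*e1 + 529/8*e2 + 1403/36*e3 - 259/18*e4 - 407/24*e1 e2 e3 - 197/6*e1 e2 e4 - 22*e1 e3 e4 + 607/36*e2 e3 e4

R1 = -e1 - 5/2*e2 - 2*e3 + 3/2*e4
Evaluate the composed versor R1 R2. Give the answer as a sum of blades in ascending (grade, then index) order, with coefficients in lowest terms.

Distribute over the terms of R1 (each basis-blade product reordered to ascending indices, repeated generators contracted through their squares):
(-e1) R2 = -49/12 - 529/8*e1 e2 - 1403/36*e1 e3 + 259/18*e1 e4 + 407/24*e2 e3 + 197/6*e2 e4 + 22*e3 e4 - 607/36*e1 e2 e3 e4
(-5/2*e2) R2 = -2645/16 + 245/24*e1 e2 - 2035/48*e1 e3 - 985/12*e1 e4 - 7015/72*e2 e3 + 1295/36*e2 e4 - 3035/72*e3 e4 - 55*e1 e2 e3 e4
(-2*e3) R2 = -1403/18 + 407/12*e1 e2 + 49/6*e1 e3 - 44*e1 e4 + 529/4*e2 e3 + 607/18*e2 e4 + 259/9*e3 e4 + 197/3*e1 e2 e3 e4
(3/2*e4) R2 = 259/12 + 197/4*e1 e2 + 33*e1 e3 - 49/8*e1 e4 - 607/24*e2 e3 - 1587/16*e2 e4 - 1403/24*e3 e4 + 407/16*e1 e2 e3 e4
Summing the partial products and collecting blades:
Answer: -32509/144 + 109/4*e1 e2 - 5789/144*e1 e3 - 8483/72*e1 e4 + 1907/72*e2 e3 + 481/144*e2 e4 - 299/6*e3 e4 + 2771/144*e1 e2 e3 e4


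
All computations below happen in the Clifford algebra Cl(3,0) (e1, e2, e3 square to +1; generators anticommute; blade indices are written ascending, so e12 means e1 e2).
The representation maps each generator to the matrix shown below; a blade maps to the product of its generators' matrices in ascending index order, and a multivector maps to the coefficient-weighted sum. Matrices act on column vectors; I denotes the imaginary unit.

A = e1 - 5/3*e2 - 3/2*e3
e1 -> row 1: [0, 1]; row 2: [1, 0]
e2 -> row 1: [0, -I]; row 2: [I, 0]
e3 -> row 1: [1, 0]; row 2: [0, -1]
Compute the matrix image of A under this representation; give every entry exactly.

M = (1)*rho(e1) + (-5/3)*rho(e2) + (-3/2)*rho(e3), summed entrywise:
Answer: row 1: [-3/2, 1 + 5*I/3]; row 2: [1 - 5*I/3, 3/2]


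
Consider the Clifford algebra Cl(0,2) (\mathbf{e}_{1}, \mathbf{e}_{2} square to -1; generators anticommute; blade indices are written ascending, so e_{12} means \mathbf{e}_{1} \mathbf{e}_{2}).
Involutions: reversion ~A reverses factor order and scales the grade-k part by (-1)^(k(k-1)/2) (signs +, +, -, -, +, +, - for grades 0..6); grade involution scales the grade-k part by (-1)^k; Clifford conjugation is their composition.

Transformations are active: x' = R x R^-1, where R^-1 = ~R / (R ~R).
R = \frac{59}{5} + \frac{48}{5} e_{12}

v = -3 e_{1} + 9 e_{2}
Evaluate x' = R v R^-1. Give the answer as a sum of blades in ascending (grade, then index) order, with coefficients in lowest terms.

~R = \frac{59}{5} - \frac{48}{5} e_{12}, and R ~R = \frac{1157}{5}, so R^-1 = ~R / (\frac{1157}{5}).
R v = -\frac{609}{5} e_{1} + \frac{387}{5} e_{2}
Answer: -\frac{54507}{5785} e_{1} - \frac{6399}{5785} e_{2}


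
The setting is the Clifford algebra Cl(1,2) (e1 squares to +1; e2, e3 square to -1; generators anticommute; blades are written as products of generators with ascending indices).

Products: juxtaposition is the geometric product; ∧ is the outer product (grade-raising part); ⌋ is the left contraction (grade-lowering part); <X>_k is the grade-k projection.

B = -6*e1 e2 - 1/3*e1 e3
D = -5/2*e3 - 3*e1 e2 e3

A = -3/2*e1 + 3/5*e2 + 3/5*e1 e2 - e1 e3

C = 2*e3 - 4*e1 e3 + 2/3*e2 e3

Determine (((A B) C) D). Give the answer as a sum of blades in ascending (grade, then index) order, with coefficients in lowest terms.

step 1: -49/15 - 18/5*e1 + 9*e2 + 1/2*e3 + 31/5*e2 e3 + 1/5*e1 e2 e3
step 2: -77/15 - 32/15*e1 - 169/15*e2 + 28/15*e3 + 122/5*e1 e2 + 88/15*e1 e3 + 712/45*e2 e3 + 168/5*e1 e2 e3
step 3: 1582/15 + 932/15*e1 + 2572/45*e2 - 1811/30*e3 + 448/5*e1 e2 + 587/15*e1 e3 + 1037/30*e2 e3 - 228/5*e1 e2 e3
Answer: 1582/15 + 932/15*e1 + 2572/45*e2 - 1811/30*e3 + 448/5*e1 e2 + 587/15*e1 e3 + 1037/30*e2 e3 - 228/5*e1 e2 e3


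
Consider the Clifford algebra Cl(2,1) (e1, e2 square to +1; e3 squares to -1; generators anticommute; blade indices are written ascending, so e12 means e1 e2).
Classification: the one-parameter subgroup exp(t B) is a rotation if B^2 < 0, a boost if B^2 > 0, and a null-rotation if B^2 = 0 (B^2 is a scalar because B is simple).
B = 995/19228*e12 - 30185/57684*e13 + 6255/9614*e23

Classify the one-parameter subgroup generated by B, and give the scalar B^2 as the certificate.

B^2 term by term: the squares give (995/19228)^2*(e12)^2 + (-30185/57684)^2*(e13)^2 + (6255/9614)^2*(e23)^2 = 990025/369715984*(-1) + 911134225/3327443856*(+1) + 39125025/92428996*(+1) = 25/36 (each basis 2-blade squares to minus the product of its generators' squares); cross terms between blades sharing an index anticommute and cancel. So B^2 = 25/36.
Answer: boost, certificate B^2 = 25/36. Certificate logic: 25/36 is a conjugation-invariant scalar, so its sign fixes rotation versus boost versus null-rotation outright.


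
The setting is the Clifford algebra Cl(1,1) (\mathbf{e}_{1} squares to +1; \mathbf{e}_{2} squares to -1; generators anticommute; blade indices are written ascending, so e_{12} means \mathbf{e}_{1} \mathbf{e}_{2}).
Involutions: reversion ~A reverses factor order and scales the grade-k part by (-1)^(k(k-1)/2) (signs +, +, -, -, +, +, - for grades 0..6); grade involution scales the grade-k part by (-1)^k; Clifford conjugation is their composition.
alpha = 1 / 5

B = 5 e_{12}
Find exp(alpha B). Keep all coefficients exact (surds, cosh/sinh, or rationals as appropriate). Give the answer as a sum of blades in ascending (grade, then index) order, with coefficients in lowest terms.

B^2 = (5)^2*(e_{12})^2 = 25*(+1) = 25 (a basis 2-blade squares to minus the product of its generators' squares).
B^2 = 25 — since the square is positive, the closed form is hyperbolic: l = 5, alpha*l = 1, so exp(alpha B) = cosh(1) + (sinh(1)/5)*B = \cosh{\left(1 \right)} + (\frac{\sinh{\left(1 \right)}}{5})*B.
Answer: \cosh{\left(1 \right)} + \sinh{\left(1 \right)} e_{12}


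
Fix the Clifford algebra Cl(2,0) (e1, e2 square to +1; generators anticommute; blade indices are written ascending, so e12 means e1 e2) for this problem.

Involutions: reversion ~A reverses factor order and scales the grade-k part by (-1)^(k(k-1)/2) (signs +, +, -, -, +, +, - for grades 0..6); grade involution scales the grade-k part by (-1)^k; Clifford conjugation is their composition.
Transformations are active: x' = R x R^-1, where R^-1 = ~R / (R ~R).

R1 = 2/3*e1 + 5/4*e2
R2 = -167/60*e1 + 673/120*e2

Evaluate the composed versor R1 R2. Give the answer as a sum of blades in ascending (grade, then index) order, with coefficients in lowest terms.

Distribute over the terms of R1 (each basis-blade product reordered to ascending indices, repeated generators contracted through their squares):
(2/3*e1) R2 = -167/90 + 673/180*e12
(5/4*e2) R2 = 673/96 + 167/48*e12
Summing the partial products and collecting blades:
Answer: 7423/1440 + 5197/720*e12


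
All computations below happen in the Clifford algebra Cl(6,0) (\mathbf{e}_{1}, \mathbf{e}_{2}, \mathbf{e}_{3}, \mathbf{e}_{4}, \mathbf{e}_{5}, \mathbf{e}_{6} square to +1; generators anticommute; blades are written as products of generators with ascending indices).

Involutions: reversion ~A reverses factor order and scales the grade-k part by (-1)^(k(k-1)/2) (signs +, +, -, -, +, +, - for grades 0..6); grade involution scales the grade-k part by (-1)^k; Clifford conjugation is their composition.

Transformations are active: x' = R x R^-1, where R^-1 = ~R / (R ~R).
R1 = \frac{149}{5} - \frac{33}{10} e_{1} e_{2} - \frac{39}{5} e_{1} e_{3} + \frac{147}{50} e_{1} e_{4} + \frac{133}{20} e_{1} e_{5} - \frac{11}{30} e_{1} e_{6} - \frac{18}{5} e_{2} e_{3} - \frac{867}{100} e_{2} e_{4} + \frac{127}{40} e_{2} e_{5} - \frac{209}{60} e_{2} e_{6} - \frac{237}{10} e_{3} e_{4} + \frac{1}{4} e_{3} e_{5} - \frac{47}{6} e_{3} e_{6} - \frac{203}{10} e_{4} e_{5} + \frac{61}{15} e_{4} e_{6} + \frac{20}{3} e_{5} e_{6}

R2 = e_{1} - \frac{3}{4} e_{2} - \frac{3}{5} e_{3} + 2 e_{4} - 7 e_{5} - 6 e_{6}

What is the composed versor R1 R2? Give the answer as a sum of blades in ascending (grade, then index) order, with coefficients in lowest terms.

Distribute over the terms of R2 (each basis-blade product reordered to ascending indices, repeated generators contracted through their squares):
R1 (e_{1}) = \frac{149}{5} e_{1} + \frac{33}{10} e_{2} + \frac{39}{5} e_{3} - \frac{147}{50} e_{4} - \frac{133}{20} e_{5} + \frac{11}{30} e_{6} - \frac{18}{5} e_{1} e_{2} e_{3} - \frac{867}{100} e_{1} e_{2} e_{4} + \frac{127}{40} e_{1} e_{2} e_{5} - \frac{209}{60} e_{1} e_{2} e_{6} - \frac{237}{10} e_{1} e_{3} e_{4} + \frac{1}{4} e_{1} e_{3} e_{5} - \frac{47}{6} e_{1} e_{3} e_{6} - \frac{203}{10} e_{1} e_{4} e_{5} + \frac{61}{15} e_{1} e_{4} e_{6} + \frac{20}{3} e_{1} e_{5} e_{6}
R1 (-\frac{3}{4} e_{2}) = \frac{99}{40} e_{1} - \frac{447}{20} e_{2} - \frac{27}{10} e_{3} - \frac{2601}{400} e_{4} + \frac{381}{160} e_{5} - \frac{209}{80} e_{6} - \frac{117}{20} e_{1} e_{2} e_{3} + \frac{441}{200} e_{1} e_{2} e_{4} + \frac{399}{80} e_{1} e_{2} e_{5} - \frac{11}{40} e_{1} e_{2} e_{6} + \frac{711}{40} e_{2} e_{3} e_{4} - \frac{3}{16} e_{2} e_{3} e_{5} + \frac{47}{8} e_{2} e_{3} e_{6} + \frac{609}{40} e_{2} e_{4} e_{5} - \frac{61}{20} e_{2} e_{4} e_{6} - 5 e_{2} e_{5} e_{6}
R1 (-\frac{3}{5} e_{3}) = \frac{117}{25} e_{1} + \frac{54}{25} e_{2} - \frac{447}{25} e_{3} - \frac{711}{50} e_{4} + \frac{3}{20} e_{5} - \frac{47}{10} e_{6} + \frac{99}{50} e_{1} e_{2} e_{3} + \frac{441}{250} e_{1} e_{3} e_{4} + \frac{399}{100} e_{1} e_{3} e_{5} - \frac{11}{50} e_{1} e_{3} e_{6} - \frac{2601}{500} e_{2} e_{3} e_{4} + \frac{381}{200} e_{2} e_{3} e_{5} - \frac{209}{100} e_{2} e_{3} e_{6} + \frac{609}{50} e_{3} e_{4} e_{5} - \frac{61}{25} e_{3} e_{4} e_{6} - 4 e_{3} e_{5} e_{6}
R1 (2 e_{4}) = \frac{147}{25} e_{1} - \frac{867}{50} e_{2} - \frac{237}{5} e_{3} + \frac{298}{5} e_{4} + \frac{203}{5} e_{5} - \frac{122}{15} e_{6} - \frac{33}{5} e_{1} e_{2} e_{4} - \frac{78}{5} e_{1} e_{3} e_{4} - \frac{133}{10} e_{1} e_{4} e_{5} + \frac{11}{15} e_{1} e_{4} e_{6} - \frac{36}{5} e_{2} e_{3} e_{4} - \frac{127}{20} e_{2} e_{4} e_{5} + \frac{209}{30} e_{2} e_{4} e_{6} - \frac{1}{2} e_{3} e_{4} e_{5} + \frac{47}{3} e_{3} e_{4} e_{6} + \frac{40}{3} e_{4} e_{5} e_{6}
R1 (-7 e_{5}) = -\frac{931}{20} e_{1} - \frac{889}{40} e_{2} - \frac{7}{4} e_{3} + \frac{1421}{10} e_{4} - \frac{1043}{5} e_{5} + \frac{140}{3} e_{6} + \frac{231}{10} e_{1} e_{2} e_{5} + \frac{273}{5} e_{1} e_{3} e_{5} - \frac{1029}{50} e_{1} e_{4} e_{5} - \frac{77}{30} e_{1} e_{5} e_{6} + \frac{126}{5} e_{2} e_{3} e_{5} + \frac{6069}{100} e_{2} e_{4} e_{5} - \frac{1463}{60} e_{2} e_{5} e_{6} + \frac{1659}{10} e_{3} e_{4} e_{5} - \frac{329}{6} e_{3} e_{5} e_{6} + \frac{427}{15} e_{4} e_{5} e_{6}
R1 (-6 e_{6}) = \frac{11}{5} e_{1} + \frac{209}{10} e_{2} + 47 e_{3} - \frac{122}{5} e_{4} - 40 e_{5} - \frac{894}{5} e_{6} + \frac{99}{5} e_{1} e_{2} e_{6} + \frac{234}{5} e_{1} e_{3} e_{6} - \frac{441}{25} e_{1} e_{4} e_{6} - \frac{399}{10} e_{1} e_{5} e_{6} + \frac{108}{5} e_{2} e_{3} e_{6} + \frac{2601}{50} e_{2} e_{4} e_{6} - \frac{381}{20} e_{2} e_{5} e_{6} + \frac{711}{5} e_{3} e_{4} e_{6} - \frac{3}{2} e_{3} e_{5} e_{6} + \frac{609}{5} e_{4} e_{5} e_{6}
Summing the partial products and collecting blades:
Answer: -\frac{303}{200} e_{1} - \frac{7111}{200} e_{2} - \frac{1493}{100} e_{3} + \frac{12291}{80} e_{4} - \frac{33939}{160} e_{5} - \frac{11777}{80} e_{6} - \frac{747}{100} e_{1} e_{2} e_{3} - \frac{2613}{200} e_{1} e_{2} e_{4} + \frac{2501}{80} e_{1} e_{2} e_{5} + \frac{385}{24} e_{1} e_{2} e_{6} - \frac{4692}{125} e_{1} e_{3} e_{4} + \frac{1471}{25} e_{1} e_{3} e_{5} + \frac{2906}{75} e_{1} e_{3} e_{6} - \frac{2709}{50} e_{1} e_{4} e_{5} - \frac{321}{25} e_{1} e_{4} e_{6} - \frac{179}{5} e_{1} e_{5} e_{6} + \frac{5373}{1000} e_{2} e_{3} e_{4} + \frac{10767}{400} e_{2} e_{3} e_{5} + \frac{5077}{200} e_{2} e_{3} e_{6} + \frac{13913}{200} e_{2} e_{4} e_{5} + \frac{16781}{300} e_{2} e_{4} e_{6} - \frac{1453}{30} e_{2} e_{5} e_{6} + \frac{8879}{50} e_{3} e_{4} e_{5} + \frac{11657}{75} e_{3} e_{4} e_{6} - \frac{181}{3} e_{3} e_{5} e_{6} + \frac{818}{5} e_{4} e_{5} e_{6}


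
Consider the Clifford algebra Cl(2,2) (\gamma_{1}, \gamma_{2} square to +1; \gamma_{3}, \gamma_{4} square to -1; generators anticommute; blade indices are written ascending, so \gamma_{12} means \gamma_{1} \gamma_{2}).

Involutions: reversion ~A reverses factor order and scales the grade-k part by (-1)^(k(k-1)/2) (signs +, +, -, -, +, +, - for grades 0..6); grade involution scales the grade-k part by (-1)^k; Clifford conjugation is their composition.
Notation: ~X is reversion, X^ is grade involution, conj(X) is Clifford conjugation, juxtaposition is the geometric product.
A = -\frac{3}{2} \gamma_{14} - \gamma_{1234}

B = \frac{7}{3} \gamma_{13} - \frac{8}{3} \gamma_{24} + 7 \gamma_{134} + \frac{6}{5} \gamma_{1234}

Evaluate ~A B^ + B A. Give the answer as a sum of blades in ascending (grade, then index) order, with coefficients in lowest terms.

first term: -\frac{6}{5} + 7 \gamma_{2} + \frac{21}{2} \gamma_{3} - 4 \gamma_{12} - \frac{8}{3} \gamma_{13} + \frac{9}{5} \gamma_{23} + \frac{7}{3} \gamma_{24} + \frac{7}{2} \gamma_{34}
second term: -\frac{6}{5} + 7 \gamma_{2} + \frac{21}{2} \gamma_{3} - 4 \gamma_{12} - \frac{8}{3} \gamma_{13} - \frac{9}{5} \gamma_{23} + \frac{7}{3} \gamma_{24} + \frac{7}{2} \gamma_{34}
Answer: -\frac{12}{5} + 14 \gamma_{2} + 21 \gamma_{3} - 8 \gamma_{12} - \frac{16}{3} \gamma_{13} + \frac{14}{3} \gamma_{24} + 7 \gamma_{34}


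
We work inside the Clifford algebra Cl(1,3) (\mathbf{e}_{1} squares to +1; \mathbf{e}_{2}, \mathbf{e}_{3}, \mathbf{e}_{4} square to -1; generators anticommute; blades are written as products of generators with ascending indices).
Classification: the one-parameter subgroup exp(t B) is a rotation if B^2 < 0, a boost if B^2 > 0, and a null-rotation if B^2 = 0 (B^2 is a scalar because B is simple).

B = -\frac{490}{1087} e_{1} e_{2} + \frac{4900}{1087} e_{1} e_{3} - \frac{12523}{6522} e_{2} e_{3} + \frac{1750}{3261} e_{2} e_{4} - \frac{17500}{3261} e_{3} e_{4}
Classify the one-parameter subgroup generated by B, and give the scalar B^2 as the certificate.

B^2 term by term: the squares give (-\frac{490}{1087})^2*(e_{1} e_{2})^2 + (\frac{4900}{1087})^2*(e_{1} e_{3})^2 + (-\frac{12523}{6522})^2*(e_{2} e_{3})^2 + (\frac{1750}{3261})^2*(e_{2} e_{4})^2 + (-\frac{17500}{3261})^2*(e_{3} e_{4})^2 = \frac{240100}{1181569}*(+1) + \frac{24010000}{1181569}*(+1) + \frac{156825529}{42536484}*(-1) + \frac{3062500}{10634121}*(-1) + \frac{306250000}{10634121}*(-1) = -\frac{49}{4} (each basis 2-blade squares to minus the product of its generators' squares); cross terms between blades sharing an index anticommute and cancel; the commuting (index-disjoint) pairs give grade-4 terms 2*c*c'*(blade product), which cancel blade by blade — e_{1} e_{2} e_{3} e_{4}: \frac{17150000}{3544707} - \frac{17150000}{3544707} = 0 — confirming B is simple. So B^2 = -\frac{49}{4}.
Answer: rotation, certificate B^2 = -\frac{49}{4}. Check the certificate: B^2 = -\frac{49}{4}, and that sign is decisive whatever form B takes.


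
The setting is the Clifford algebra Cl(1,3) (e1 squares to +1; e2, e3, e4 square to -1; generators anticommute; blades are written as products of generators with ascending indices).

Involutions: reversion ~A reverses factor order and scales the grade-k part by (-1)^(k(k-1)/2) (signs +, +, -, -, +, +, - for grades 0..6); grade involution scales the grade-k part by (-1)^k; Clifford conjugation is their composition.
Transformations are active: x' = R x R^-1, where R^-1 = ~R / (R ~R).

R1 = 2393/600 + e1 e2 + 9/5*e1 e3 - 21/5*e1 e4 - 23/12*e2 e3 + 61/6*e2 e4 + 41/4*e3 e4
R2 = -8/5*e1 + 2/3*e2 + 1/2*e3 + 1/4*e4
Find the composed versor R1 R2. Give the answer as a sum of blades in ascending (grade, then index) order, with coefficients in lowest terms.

Distribute over the terms of R2 (each basis-blade product reordered to ascending indices, repeated generators contracted through their squares):
R1 (-8/5*e1) = -2393/375*e1 + 8/5*e2 + 72/25*e3 - 168/25*e4 + 46/15*e1 e2 e3 - 244/15*e1 e2 e4 - 82/5*e1 e3 e4
R1 (2/3*e2) = -2/3*e1 + 2393/900*e2 - 23/18*e3 + 61/9*e4 - 6/5*e1 e2 e3 + 14/5*e1 e2 e4 + 41/6*e2 e3 e4
R1 (1/2*e3) = -9/10*e1 + 23/24*e2 + 2393/1200*e3 + 41/8*e4 + 1/2*e1 e2 e3 + 21/10*e1 e3 e4 - 61/12*e2 e3 e4
R1 (1/4*e4) = 21/20*e1 - 61/24*e2 - 41/16*e3 + 2393/2400*e4 + 1/4*e1 e2 e4 + 9/20*e1 e3 e4 - 23/48*e2 e3 e4
Summing the partial products and collecting blades:
Answer: -3449/500*e1 + 602/225*e2 + 1861/1800*e3 + 8899/1440*e4 + 71/30*e1 e2 e3 - 793/60*e1 e2 e4 - 277/20*e1 e3 e4 + 61/48*e2 e3 e4


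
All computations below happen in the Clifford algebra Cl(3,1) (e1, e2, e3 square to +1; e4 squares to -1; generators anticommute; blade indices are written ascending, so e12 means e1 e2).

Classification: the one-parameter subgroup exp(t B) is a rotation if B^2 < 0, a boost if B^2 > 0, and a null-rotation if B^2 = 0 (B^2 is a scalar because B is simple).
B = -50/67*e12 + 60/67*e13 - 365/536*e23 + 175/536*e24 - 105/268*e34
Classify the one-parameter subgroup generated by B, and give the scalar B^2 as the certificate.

B^2 term by term: the squares give (-50/67)^2*(e12)^2 + (60/67)^2*(e13)^2 + (-365/536)^2*(e23)^2 + (175/536)^2*(e24)^2 + (-105/268)^2*(e34)^2 = 2500/4489*(-1) + 3600/4489*(-1) + 133225/287296*(-1) + 30625/287296*(+1) + 11025/71824*(+1) = -25/16 (each basis 2-blade squares to minus the product of its generators' squares); cross terms between blades sharing an index anticommute and cancel; the commuting (index-disjoint) pairs give grade-4 terms 2*c*c'*(blade product), which cancel blade by blade — e1234: 2625/4489 - 2625/4489 = 0 — confirming B is simple. So B^2 = -25/16.
Answer: rotation, certificate B^2 = -25/16. No conjugation can change B^2 = -25/16; the sign gives the class.


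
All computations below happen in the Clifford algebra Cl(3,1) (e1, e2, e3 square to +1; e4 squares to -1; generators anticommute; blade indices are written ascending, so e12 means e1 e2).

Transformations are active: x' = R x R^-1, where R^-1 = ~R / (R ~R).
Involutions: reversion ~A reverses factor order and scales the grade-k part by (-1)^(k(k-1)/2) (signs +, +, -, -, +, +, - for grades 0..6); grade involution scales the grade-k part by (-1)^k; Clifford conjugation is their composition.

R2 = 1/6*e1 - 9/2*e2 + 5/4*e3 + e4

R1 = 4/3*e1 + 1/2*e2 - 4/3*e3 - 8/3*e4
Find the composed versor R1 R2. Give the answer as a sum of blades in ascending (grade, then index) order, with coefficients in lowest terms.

Distribute over the terms of R1 (each basis-blade product reordered to ascending indices, repeated generators contracted through their squares):
(4/3*e1) R2 = 2/9 - 6*e12 + 5/3*e13 + 4/3*e14
(1/2*e2) R2 = -9/4 - 1/12*e12 + 5/8*e23 + 1/2*e24
(-4/3*e3) R2 = -5/3 + 2/9*e13 - 6*e23 - 4/3*e34
(-8/3*e4) R2 = 8/3 + 4/9*e14 - 12*e24 + 10/3*e34
Summing the partial products and collecting blades:
Answer: -37/36 - 73/12*e12 + 17/9*e13 + 16/9*e14 - 43/8*e23 - 23/2*e24 + 2*e34


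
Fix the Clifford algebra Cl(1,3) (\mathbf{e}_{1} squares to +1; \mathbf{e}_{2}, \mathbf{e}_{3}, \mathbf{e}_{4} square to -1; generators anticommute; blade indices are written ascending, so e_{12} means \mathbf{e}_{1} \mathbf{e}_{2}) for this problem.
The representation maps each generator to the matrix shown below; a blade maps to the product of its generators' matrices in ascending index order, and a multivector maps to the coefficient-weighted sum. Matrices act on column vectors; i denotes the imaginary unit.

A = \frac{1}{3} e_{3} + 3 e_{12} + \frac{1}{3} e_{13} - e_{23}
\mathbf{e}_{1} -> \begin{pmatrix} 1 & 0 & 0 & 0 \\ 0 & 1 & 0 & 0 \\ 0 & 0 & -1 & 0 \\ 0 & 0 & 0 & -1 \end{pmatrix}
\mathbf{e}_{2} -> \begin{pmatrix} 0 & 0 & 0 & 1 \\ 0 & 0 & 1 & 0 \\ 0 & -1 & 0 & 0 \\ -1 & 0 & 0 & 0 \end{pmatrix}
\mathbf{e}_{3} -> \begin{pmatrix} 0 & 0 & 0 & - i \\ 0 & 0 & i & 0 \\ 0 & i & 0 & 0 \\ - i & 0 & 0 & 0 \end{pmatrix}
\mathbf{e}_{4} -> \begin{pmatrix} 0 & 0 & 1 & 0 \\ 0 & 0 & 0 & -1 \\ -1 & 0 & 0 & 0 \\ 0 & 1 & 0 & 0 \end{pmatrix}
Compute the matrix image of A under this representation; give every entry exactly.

Bivector images (products of the table entries): rho(e_{12}) = rho(\mathbf{e}_{1})rho(\mathbf{e}_{2}) = \begin{pmatrix} 0 & 0 & 0 & 1 \\ 0 & 0 & 1 & 0 \\ 0 & 1 & 0 & 0 \\ 1 & 0 & 0 & 0 \end{pmatrix}; rho(e_{13}) = rho(\mathbf{e}_{1})rho(\mathbf{e}_{3}) = \begin{pmatrix} 0 & 0 & 0 & - i \\ 0 & 0 & i & 0 \\ 0 & - i & 0 & 0 \\ i & 0 & 0 & 0 \end{pmatrix}; rho(e_{23}) = rho(\mathbf{e}_{2})rho(\mathbf{e}_{3}) = \begin{pmatrix} - i & 0 & 0 & 0 \\ 0 & i & 0 & 0 \\ 0 & 0 & - i & 0 \\ 0 & 0 & 0 & i \end{pmatrix}.
M = (\frac{1}{3})*rho(e_{3}) + (3)*rho(e_{12}) + (\frac{1}{3})*rho(e_{13}) + (-1)*rho(e_{23}), summed entrywise:
Answer: \begin{pmatrix} i & 0 & 0 & 3 - \frac{2 i}{3} \\ 0 & - i & 3 + \frac{2 i}{3} & 0 \\ 0 & 3 & i & 0 \\ 3 & 0 & 0 & - i \end{pmatrix}


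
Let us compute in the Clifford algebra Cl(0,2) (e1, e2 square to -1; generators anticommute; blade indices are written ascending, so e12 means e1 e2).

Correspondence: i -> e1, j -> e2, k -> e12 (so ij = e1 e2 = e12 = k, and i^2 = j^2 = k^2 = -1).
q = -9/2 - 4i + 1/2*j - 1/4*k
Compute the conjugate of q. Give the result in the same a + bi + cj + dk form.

In blades: q = -9/2 - 4*e1 + 1/2*e2 - 1/4*e12.
Conjugation here is Clifford conjugation: the scalar is fixed and the grade-1 and grade-2 blades all flip sign, giving -9/2 + 4*e1 - 1/2*e2 + 1/4*e12; translating back:
Answer: -9/2 + 4i - 1/2*j + 1/4*k


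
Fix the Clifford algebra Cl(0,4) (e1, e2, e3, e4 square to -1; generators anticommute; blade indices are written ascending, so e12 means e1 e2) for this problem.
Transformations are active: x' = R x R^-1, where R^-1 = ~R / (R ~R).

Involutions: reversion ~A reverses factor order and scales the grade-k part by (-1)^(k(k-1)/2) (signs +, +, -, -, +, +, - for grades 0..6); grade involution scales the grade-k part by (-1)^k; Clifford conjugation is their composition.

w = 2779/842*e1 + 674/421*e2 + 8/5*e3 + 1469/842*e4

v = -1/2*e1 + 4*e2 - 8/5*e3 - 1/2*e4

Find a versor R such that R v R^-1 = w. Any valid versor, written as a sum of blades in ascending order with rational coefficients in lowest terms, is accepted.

Since q(v) = q(w) = -953/50, the sum R = v + w = 1179/421*e1 + 2358/421*e2 + 524/421*e4 does the job whenever invertible.
Answer: 1179/421*e1 + 2358/421*e2 + 524/421*e4


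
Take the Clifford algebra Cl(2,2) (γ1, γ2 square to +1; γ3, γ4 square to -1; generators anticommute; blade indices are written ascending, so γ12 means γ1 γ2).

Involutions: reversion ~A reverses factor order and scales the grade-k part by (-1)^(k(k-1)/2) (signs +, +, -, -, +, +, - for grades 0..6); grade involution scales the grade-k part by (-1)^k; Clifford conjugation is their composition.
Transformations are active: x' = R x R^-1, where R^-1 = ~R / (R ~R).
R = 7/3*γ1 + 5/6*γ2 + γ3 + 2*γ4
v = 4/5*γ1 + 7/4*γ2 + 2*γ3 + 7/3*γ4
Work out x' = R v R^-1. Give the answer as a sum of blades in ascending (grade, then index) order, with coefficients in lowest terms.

~R = 7/3*γ1 + 5/6*γ2 + γ3 + 2*γ4, and R ~R = 41/36, so R^-1 = ~R / (41/36).
R v = -401/120 + 41/12*γ12 + 58/15*γ13 + 173/45*γ14 - 1/12*γ23 - 14/9*γ24 - 5/3*γ34
Answer: -2971/205*γ1 - 1089/164*γ2 - 1613/205*γ3 - 8653/615*γ4


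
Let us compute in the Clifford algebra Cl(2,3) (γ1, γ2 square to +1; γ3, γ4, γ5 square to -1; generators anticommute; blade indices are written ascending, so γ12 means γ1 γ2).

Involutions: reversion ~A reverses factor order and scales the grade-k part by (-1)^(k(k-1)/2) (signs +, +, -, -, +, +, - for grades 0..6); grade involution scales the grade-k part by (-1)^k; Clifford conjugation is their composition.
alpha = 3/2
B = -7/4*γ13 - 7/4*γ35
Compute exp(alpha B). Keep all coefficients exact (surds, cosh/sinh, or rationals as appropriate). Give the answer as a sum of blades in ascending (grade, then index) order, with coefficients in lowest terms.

B^2 term by term: the squares give (-7/4)^2*(γ13)^2 + (-7/4)^2*(γ35)^2 = 49/16*(+1) + 49/16*(-1) = 0 (each basis 2-blade squares to minus the product of its generators' squares); cross terms between blades sharing an index anticommute and cancel. So B^2 = 0.
B^2 = 0, and the exponential is exactly linear here: exp(alpha B) = 1 + alpha B (parabolic case).
Answer: 1 - 21/8*γ13 - 21/8*γ35


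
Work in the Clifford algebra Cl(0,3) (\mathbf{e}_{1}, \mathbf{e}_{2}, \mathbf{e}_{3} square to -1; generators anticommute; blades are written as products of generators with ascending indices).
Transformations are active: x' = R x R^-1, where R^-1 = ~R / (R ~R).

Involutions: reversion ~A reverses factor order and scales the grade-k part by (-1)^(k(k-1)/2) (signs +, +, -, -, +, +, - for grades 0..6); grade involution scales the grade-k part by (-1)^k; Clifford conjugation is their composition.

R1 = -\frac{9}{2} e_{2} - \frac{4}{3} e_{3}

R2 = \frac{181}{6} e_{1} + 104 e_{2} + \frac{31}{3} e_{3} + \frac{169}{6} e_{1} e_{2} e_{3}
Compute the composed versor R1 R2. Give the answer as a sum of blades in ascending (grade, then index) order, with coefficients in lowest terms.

Distribute over the terms of R1 (each basis-blade product reordered to ascending indices, repeated generators contracted through their squares):
(-\frac{9}{2} e_{2}) R2 = 468 + \frac{543}{4} e_{1} e_{2} - \frac{507}{4} e_{1} e_{3} - \frac{93}{2} e_{2} e_{3}
(-\frac{4}{3} e_{3}) R2 = \frac{124}{9} + \frac{338}{9} e_{1} e_{2} + \frac{362}{9} e_{1} e_{3} + \frac{416}{3} e_{2} e_{3}
Summing the partial products and collecting blades:
Answer: \frac{4336}{9} + \frac{6239}{36} e_{1} e_{2} - \frac{3115}{36} e_{1} e_{3} + \frac{553}{6} e_{2} e_{3}


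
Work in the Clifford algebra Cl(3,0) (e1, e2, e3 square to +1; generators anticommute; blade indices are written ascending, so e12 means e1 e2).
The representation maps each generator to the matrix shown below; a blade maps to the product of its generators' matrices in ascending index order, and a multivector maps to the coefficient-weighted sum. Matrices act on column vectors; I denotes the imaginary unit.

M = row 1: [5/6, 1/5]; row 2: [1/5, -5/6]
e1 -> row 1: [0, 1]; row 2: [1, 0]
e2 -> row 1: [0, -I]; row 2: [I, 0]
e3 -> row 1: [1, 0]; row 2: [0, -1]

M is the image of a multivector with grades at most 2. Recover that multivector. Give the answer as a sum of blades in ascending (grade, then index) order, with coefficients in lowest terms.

Method: 1, rho(e1), rho(e2), rho(e3) form a trace-orthogonal basis of the 2x2 complex matrices (tr(X Y) = 2 if X = Y, else 0), so M = m0*1 + m1*rho(e1) + m2*rho(e2) + m3*rho(e3) with m0 = tr(M)/2 = 0, m1 = tr(M rho(e1))/2 = 1/5, m2 = tr(M rho(e2))/2 = 0, m3 = tr(M rho(e3))/2 = 5/6.
Multiplying table entries, the bivector images are rho(e12) = I*rho(e3), rho(e13) = -I*rho(e2), rho(e23) = I*rho(e1); with real blade coefficients the real parts of m0..m3 are the coefficients of 1, e1, e2, e3 and the imaginary parts give the bivectors (e23: Im m1, e13: -Im m2, e12: Im m3).
Answer: 1/5*e1 + 5/6*e3


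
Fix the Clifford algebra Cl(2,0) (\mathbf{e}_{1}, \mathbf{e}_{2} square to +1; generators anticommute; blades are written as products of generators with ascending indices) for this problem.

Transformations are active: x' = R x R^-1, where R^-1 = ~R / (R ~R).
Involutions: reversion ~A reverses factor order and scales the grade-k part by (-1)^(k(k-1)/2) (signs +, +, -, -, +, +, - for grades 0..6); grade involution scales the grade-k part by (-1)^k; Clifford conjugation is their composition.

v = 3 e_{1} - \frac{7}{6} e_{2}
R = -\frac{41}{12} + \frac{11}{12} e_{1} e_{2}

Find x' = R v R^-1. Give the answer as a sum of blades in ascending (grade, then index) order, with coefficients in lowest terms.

~R = -\frac{41}{12} - \frac{11}{12} e_{1} e_{2}, and R ~R = \frac{901}{72}, so R^-1 = ~R / (\frac{901}{72}).
R v = -\frac{815}{72} e_{1} + \frac{89}{72} e_{2}
Answer: \frac{17197}{5406} e_{1} + \frac{443}{901} e_{2}


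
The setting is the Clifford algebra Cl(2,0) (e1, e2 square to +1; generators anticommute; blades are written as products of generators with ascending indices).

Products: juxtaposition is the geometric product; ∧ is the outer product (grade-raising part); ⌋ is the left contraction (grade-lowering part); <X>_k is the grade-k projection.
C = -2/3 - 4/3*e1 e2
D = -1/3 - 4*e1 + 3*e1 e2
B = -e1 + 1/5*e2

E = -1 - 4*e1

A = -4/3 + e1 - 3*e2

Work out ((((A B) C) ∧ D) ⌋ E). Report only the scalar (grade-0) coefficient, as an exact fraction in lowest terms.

step 1: -8/5 + 4/3*e1 - 4/15*e2 - 14/5*e1 e2
step 2: -8/3 - 56/45*e1 - 8/5*e2 + 4*e1 e2
step 3: 8/9 + 1496/135*e1 + 8/15*e2 - 236/15*e1 e2
step 4: -6104/135 - 32/9*e1
Answer: -6104/135


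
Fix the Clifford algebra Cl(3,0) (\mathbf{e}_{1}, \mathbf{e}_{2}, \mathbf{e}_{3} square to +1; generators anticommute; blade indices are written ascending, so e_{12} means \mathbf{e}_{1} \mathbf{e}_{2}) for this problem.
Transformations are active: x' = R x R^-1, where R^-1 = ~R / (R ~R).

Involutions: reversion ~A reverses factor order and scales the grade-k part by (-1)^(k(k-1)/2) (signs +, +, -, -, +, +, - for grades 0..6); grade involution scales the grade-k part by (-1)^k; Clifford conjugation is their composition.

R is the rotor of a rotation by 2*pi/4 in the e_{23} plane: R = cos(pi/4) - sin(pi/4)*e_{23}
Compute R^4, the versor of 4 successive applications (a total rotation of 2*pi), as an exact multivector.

Because a rotor carries half the rotation angle, composing 4 copies of this e_{23}-plane rotor multiplies the phase: 4*(pi/4) = \pi, hence R^4 = cos(\pi) - sin(\pi)*e_{23}.
cos(\pi) = -1 and sin(\pi) = 0, so R^4 = -1. The total rotation 2*pi is 1 full turn, so every vector returns to itself, yet the rotor is -1, on the OTHER sheet of the double cover (an odd number of 2*pi turns).
Answer: -1


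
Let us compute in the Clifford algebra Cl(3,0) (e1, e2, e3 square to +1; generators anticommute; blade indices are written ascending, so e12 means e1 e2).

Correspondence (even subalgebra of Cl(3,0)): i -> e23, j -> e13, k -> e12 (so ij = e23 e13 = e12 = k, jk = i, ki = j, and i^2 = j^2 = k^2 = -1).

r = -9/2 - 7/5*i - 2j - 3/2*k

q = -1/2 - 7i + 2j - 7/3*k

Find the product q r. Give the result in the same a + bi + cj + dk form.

In blades: q = -1/2 - 7/3*e12 + 2*e13 - 7*e23, r = -9/2 - 3/2*e12 - 2*e13 - 7/5*e23.
Distribute q over r term by term (generator squares from the signature, products reordered to ascending indices): (-1/2)*r = 9/4 + 3/4*e12 + e13 + 7/10*e23; (-7/3*e12)*r = -7/2 + 21/2*e12 + 49/15*e13 - 14/3*e23; (2*e13)*r = 4 + 14/5*e12 - 9*e13 - 3*e23; (-7*e23)*r = -49/5 + 14*e12 - 21/2*e13 + 63/2*e23.
Sum: -141/20 + 561/20*e12 - 457/30*e13 + 368/15*e23; translating back through the correspondence:
Answer: -141/20 + 368/15*i - 457/30*j + 561/20*k


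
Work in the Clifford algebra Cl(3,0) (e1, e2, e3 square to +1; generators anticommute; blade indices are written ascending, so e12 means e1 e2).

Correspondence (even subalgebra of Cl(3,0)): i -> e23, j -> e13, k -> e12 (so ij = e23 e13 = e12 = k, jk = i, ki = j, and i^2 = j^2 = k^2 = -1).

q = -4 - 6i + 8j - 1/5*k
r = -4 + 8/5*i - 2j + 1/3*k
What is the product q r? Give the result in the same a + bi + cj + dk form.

In blades: q = -4 - 1/5*e12 + 8*e13 - 6*e23, r = -4 + 1/3*e12 - 2*e13 + 8/5*e23.
Distribute q over r term by term (generator squares from the signature, products reordered to ascending indices): (-4)*r = 16 - 4/3*e12 + 8*e13 - 32/5*e23; (-1/5*e12)*r = 1/15 + 4/5*e12 - 8/25*e13 - 2/5*e23; (8*e13)*r = 16 - 64/5*e12 - 32*e13 + 8/3*e23; (-6*e23)*r = 48/5 + 12*e12 + 2*e13 + 24*e23.
Sum: 125/3 - 4/3*e12 - 558/25*e13 + 298/15*e23; translating back through the correspondence:
Answer: 125/3 + 298/15*i - 558/25*j - 4/3*k


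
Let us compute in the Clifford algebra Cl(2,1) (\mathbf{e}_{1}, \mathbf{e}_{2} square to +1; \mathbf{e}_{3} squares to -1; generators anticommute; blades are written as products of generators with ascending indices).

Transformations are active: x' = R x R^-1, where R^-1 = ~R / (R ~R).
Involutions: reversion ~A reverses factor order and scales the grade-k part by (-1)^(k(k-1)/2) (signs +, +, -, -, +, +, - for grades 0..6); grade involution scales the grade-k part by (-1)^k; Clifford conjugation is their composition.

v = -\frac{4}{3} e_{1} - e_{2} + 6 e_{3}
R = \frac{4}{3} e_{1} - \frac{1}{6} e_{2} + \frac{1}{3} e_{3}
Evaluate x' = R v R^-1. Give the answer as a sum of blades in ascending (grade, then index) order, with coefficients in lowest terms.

~R = \frac{4}{3} e_{1} - \frac{1}{6} e_{2} + \frac{1}{3} e_{3}, and R ~R = \frac{61}{36}, so R^-1 = ~R / (\frac{61}{36}).
R v = -\frac{65}{18} - \frac{14}{9} e_{1} e_{2} + \frac{76}{9} e_{1} e_{3} - \frac{2}{3} e_{2} e_{3}
Answer: -\frac{796}{183} e_{1} + \frac{313}{183} e_{2} - \frac{1358}{183} e_{3}


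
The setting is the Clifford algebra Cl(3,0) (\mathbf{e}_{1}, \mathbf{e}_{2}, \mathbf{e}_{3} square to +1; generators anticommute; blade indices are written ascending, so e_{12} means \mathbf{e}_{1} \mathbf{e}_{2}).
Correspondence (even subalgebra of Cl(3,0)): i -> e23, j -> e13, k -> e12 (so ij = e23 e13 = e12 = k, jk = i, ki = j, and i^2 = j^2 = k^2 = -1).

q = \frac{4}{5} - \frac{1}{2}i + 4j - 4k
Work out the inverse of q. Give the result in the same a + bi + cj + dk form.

In blades: q = \frac{4}{5} - 4 e_{12} + 4 e_{13} - \frac{1}{2} e_{23}.
With qbar = \frac{4}{5} + 4 e_{12} - 4 e_{13} + \frac{1}{2} e_{23} (scalar fixed, mapped units negated), q qbar = \frac{3289}{100} (the sum of squared coefficients), so q^-1 = qbar / (\frac{3289}{100}) = \frac{80}{3289} + \frac{400}{3289} e_{12} - \frac{400}{3289} e_{13} + \frac{50}{3289} e_{23}; translating back:
Answer: \frac{80}{3289} + \frac{50}{3289}i - \frac{400}{3289}j + \frac{400}{3289}k


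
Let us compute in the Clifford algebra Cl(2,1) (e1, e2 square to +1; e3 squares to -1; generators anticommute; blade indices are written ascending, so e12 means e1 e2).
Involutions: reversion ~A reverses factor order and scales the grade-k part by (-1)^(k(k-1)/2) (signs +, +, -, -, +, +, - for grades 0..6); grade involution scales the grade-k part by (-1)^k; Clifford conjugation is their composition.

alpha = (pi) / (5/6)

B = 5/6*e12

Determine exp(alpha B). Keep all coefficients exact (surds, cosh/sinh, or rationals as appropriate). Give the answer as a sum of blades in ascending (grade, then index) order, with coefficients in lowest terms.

B^2 = (5/6)^2*(e12)^2 = 25/36*(-1) = -25/36 (a basis 2-blade squares to minus the product of its generators' squares).
B^2 = -25/36 — the series telescopes trigonometrically here: l = 5/6, alpha*l = pi, so exp(alpha B) = cos(pi) + (sin(pi)/(5/6))*B = -1 + (0)*B.
Answer: -1
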